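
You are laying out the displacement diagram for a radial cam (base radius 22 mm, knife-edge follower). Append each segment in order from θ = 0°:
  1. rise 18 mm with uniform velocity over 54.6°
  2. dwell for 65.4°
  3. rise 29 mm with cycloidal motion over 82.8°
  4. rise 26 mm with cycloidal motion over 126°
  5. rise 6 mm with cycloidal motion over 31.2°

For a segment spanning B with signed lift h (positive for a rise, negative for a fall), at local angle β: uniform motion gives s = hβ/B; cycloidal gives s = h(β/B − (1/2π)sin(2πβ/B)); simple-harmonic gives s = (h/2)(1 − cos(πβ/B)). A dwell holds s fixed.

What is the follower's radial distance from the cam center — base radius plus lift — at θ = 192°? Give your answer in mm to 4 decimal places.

seg 1 [0°–54.6°] uniform, h=18: full span → s += 18 → s = 18.0000
seg 2 [54.6°–120°] dwell: s stays 18.0000
seg 3 [120°–202.8°] cycloidal, h=29: θ=192° here. β=72, B=82.8. 29·(0.8696 − sin(2π·0.8696)/(2π)) = 28.5906 → s = 46.5906
radial distance = base radius + s = 22 + 46.5906 = 68.5906

68.5906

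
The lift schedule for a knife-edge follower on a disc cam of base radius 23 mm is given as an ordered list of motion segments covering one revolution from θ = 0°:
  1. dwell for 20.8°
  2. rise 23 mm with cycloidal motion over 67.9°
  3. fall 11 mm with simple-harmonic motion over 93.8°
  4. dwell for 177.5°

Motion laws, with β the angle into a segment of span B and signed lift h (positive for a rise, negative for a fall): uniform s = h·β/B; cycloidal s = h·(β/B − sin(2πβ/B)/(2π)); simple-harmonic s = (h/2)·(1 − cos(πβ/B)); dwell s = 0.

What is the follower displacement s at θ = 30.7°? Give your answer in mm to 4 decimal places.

seg 1 [0°–20.8°] dwell: s stays 0.0000
seg 2 [20.8°–88.7°] cycloidal, h=23: θ=30.7° here. β=9.9, B=67.9. 23·(0.1458 − sin(2π·0.1458)/(2π)) = 0.4498 → s = 0.4498

0.4498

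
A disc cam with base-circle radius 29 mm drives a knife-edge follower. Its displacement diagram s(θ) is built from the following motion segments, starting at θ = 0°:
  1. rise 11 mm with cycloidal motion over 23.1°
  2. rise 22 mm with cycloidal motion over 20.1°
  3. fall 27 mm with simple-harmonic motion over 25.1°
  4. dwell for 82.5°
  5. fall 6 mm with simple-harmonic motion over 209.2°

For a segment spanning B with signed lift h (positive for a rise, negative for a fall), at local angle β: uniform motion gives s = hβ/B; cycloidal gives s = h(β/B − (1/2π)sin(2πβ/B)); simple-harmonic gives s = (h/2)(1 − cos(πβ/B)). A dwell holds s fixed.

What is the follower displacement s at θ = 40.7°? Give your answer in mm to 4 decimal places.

seg 1 [0°–23.1°] cycloidal, h=11: full span → s += 11 → s = 11.0000
seg 2 [23.1°–43.2°] cycloidal, h=22: θ=40.7° here. β=17.6, B=20.1. 22·(0.8756 − sin(2π·0.8756)/(2π)) = 21.7299 → s = 32.7299

32.7299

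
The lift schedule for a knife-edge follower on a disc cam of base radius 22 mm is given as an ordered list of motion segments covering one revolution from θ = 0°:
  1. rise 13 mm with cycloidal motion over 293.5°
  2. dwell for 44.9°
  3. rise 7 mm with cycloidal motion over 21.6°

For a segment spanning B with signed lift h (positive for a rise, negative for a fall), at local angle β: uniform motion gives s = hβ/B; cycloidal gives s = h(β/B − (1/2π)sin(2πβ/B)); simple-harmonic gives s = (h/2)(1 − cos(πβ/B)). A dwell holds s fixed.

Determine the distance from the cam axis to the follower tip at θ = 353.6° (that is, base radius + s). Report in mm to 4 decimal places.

seg 1 [0°–293.5°] cycloidal, h=13: full span → s += 13 → s = 13.0000
seg 2 [293.5°–338.4°] dwell: s stays 13.0000
seg 3 [338.4°–360°] cycloidal, h=7: θ=353.6° here. β=15.2, B=21.6. 7·(0.7037 − sin(2π·0.7037)/(2π)) = 5.9932 → s = 18.9932
radial distance = base radius + s = 22 + 18.9932 = 40.9932

40.9932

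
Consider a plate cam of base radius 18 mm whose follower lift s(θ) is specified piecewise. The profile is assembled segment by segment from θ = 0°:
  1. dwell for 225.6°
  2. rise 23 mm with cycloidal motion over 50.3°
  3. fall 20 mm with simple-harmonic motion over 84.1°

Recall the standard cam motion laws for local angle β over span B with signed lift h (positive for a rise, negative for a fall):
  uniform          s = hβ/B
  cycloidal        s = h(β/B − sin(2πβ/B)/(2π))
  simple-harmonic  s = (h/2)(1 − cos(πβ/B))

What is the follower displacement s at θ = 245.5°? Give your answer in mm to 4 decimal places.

seg 1 [0°–225.6°] dwell: s stays 0.0000
seg 2 [225.6°–275.9°] cycloidal, h=23: θ=245.5° here. β=19.9, B=50.3. 23·(0.3956 − sin(2π·0.3956)/(2π)) = 6.8672 → s = 6.8672

6.8672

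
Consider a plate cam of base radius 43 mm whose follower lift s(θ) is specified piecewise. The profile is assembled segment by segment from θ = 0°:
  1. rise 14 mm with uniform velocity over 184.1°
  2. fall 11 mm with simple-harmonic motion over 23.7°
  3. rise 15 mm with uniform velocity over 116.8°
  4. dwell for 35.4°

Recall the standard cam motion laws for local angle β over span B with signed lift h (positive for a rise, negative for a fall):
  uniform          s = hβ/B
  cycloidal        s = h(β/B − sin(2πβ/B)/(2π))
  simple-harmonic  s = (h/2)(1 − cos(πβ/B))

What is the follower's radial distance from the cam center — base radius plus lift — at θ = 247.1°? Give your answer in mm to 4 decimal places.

seg 1 [0°–184.1°] uniform, h=14: full span → s += 14 → s = 14.0000
seg 2 [184.1°–207.8°] simple-harmonic, h=-11: full span → s += -11 → s = 3.0000
seg 3 [207.8°–324.6°] uniform, h=15: θ=247.1° here. β=39.3, B=116.8. 15·39.3/116.8 = 5.0471 → s = 8.0471
radial distance = base radius + s = 43 + 8.0471 = 51.0471

51.0471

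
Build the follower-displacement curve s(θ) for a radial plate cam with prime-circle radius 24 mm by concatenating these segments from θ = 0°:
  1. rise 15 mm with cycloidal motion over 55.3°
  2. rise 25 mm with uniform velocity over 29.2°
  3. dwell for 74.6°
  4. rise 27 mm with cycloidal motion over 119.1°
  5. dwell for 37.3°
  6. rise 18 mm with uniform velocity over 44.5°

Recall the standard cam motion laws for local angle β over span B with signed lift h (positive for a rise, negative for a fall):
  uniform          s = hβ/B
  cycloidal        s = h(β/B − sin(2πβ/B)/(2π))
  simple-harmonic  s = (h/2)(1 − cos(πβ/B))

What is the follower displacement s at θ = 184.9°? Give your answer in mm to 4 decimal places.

seg 1 [0°–55.3°] cycloidal, h=15: full span → s += 15 → s = 15.0000
seg 2 [55.3°–84.5°] uniform, h=25: full span → s += 25 → s = 40.0000
seg 3 [84.5°–159.1°] dwell: s stays 40.0000
seg 4 [159.1°–278.2°] cycloidal, h=27: θ=184.9° here. β=25.8, B=119.1. 27·(0.2166 − sin(2π·0.2166)/(2π)) = 1.6458 → s = 41.6458

41.6458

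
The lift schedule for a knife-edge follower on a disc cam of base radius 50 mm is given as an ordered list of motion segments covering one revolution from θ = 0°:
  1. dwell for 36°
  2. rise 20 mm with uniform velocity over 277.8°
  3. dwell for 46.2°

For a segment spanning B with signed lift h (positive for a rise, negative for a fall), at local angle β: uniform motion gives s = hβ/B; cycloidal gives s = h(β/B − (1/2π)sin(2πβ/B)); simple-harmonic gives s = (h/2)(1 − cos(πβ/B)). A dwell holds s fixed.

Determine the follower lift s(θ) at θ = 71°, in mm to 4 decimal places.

seg 1 [0°–36°] dwell: s stays 0.0000
seg 2 [36°–313.8°] uniform, h=20: θ=71° here. β=35, B=277.8. 20·35/277.8 = 2.5198 → s = 2.5198

2.5198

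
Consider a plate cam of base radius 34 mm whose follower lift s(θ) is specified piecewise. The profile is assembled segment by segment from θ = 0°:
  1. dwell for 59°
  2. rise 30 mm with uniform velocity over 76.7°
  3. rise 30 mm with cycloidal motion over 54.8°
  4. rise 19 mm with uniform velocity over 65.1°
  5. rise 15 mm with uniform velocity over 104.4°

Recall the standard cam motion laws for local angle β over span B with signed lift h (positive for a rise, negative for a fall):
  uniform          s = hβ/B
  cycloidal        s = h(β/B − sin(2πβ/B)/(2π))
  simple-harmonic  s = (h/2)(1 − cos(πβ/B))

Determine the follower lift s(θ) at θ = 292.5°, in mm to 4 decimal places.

seg 1 [0°–59°] dwell: s stays 0.0000
seg 2 [59°–135.7°] uniform, h=30: full span → s += 30 → s = 30.0000
seg 3 [135.7°–190.5°] cycloidal, h=30: full span → s += 30 → s = 60.0000
seg 4 [190.5°–255.6°] uniform, h=19: full span → s += 19 → s = 79.0000
seg 5 [255.6°–360°] uniform, h=15: θ=292.5° here. β=36.9, B=104.4. 15·36.9/104.4 = 5.3017 → s = 84.3017

84.3017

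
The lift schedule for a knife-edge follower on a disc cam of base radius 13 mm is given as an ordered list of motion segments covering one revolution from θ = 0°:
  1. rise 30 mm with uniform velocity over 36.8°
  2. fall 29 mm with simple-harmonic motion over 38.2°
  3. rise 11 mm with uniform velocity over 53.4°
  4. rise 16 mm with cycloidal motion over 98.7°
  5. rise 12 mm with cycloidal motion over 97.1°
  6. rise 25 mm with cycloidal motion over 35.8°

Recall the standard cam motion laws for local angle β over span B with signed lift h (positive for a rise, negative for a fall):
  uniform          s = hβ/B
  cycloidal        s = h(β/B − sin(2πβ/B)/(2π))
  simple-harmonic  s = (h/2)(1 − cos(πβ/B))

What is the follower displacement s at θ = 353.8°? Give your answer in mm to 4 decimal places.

seg 1 [0°–36.8°] uniform, h=30: full span → s += 30 → s = 30.0000
seg 2 [36.8°–75°] simple-harmonic, h=-29: full span → s += -29 → s = 1.0000
seg 3 [75°–128.4°] uniform, h=11: full span → s += 11 → s = 12.0000
seg 4 [128.4°–227.1°] cycloidal, h=16: full span → s += 16 → s = 28.0000
seg 5 [227.1°–324.2°] cycloidal, h=12: full span → s += 12 → s = 40.0000
seg 6 [324.2°–360°] cycloidal, h=25: θ=353.8° here. β=29.6, B=35.8. 25·(0.8268 − sin(2π·0.8268)/(2π)) = 24.1948 → s = 64.1948

64.1948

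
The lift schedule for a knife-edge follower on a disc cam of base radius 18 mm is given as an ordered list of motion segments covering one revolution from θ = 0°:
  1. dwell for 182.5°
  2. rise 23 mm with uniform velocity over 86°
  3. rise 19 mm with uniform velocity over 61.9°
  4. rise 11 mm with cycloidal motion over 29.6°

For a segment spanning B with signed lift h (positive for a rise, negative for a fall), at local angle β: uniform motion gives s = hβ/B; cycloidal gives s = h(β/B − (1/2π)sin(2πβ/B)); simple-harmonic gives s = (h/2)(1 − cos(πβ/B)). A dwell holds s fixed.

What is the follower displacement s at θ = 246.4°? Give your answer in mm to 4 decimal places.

seg 1 [0°–182.5°] dwell: s stays 0.0000
seg 2 [182.5°–268.5°] uniform, h=23: θ=246.4° here. β=63.9, B=86. 23·63.9/86 = 17.0895 → s = 17.0895

17.0895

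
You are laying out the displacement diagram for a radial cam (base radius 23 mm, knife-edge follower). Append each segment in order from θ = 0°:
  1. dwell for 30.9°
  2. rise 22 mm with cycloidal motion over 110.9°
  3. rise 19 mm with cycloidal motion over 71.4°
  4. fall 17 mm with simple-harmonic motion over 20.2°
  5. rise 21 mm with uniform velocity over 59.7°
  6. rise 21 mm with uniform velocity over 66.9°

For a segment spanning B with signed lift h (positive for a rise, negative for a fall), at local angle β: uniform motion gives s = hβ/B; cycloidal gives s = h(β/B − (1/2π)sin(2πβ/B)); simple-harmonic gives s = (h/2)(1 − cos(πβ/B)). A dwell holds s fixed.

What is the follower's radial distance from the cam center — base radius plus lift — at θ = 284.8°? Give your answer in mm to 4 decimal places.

seg 1 [0°–30.9°] dwell: s stays 0.0000
seg 2 [30.9°–141.8°] cycloidal, h=22: full span → s += 22 → s = 22.0000
seg 3 [141.8°–213.2°] cycloidal, h=19: full span → s += 19 → s = 41.0000
seg 4 [213.2°–233.4°] simple-harmonic, h=-17: full span → s += -17 → s = 24.0000
seg 5 [233.4°–293.1°] uniform, h=21: θ=284.8° here. β=51.4, B=59.7. 21·51.4/59.7 = 18.0804 → s = 42.0804
radial distance = base radius + s = 23 + 42.0804 = 65.0804

65.0804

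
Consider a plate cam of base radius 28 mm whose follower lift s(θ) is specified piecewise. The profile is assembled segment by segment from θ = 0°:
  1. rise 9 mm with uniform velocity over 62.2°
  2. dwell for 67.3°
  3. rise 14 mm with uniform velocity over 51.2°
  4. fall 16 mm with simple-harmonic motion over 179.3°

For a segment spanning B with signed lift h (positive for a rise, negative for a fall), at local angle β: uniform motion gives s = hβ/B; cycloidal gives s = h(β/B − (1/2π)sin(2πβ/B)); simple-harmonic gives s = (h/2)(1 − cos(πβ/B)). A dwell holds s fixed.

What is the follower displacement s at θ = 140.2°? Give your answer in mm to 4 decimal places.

seg 1 [0°–62.2°] uniform, h=9: full span → s += 9 → s = 9.0000
seg 2 [62.2°–129.5°] dwell: s stays 9.0000
seg 3 [129.5°–180.7°] uniform, h=14: θ=140.2° here. β=10.7, B=51.2. 14·10.7/51.2 = 2.9258 → s = 11.9258

11.9258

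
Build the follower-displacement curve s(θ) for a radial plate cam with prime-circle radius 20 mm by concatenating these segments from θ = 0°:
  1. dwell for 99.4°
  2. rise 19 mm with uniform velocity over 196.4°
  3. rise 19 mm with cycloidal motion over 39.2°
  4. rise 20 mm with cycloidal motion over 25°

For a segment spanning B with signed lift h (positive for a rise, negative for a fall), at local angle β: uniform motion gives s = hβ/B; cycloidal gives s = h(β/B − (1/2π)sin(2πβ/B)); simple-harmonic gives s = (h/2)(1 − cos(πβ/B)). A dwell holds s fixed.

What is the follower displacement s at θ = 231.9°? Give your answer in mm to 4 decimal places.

seg 1 [0°–99.4°] dwell: s stays 0.0000
seg 2 [99.4°–295.8°] uniform, h=19: θ=231.9° here. β=132.5, B=196.4. 19·132.5/196.4 = 12.8182 → s = 12.8182

12.8182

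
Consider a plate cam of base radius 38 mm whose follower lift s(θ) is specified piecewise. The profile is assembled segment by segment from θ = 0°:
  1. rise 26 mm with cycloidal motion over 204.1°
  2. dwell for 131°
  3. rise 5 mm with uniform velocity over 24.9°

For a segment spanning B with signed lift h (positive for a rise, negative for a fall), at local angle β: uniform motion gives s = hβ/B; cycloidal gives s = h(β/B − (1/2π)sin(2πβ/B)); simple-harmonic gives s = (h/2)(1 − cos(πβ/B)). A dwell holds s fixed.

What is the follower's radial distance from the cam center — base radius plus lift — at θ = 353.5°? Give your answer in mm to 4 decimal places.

seg 1 [0°–204.1°] cycloidal, h=26: full span → s += 26 → s = 26.0000
seg 2 [204.1°–335.1°] dwell: s stays 26.0000
seg 3 [335.1°–360°] uniform, h=5: θ=353.5° here. β=18.4, B=24.9. 5·18.4/24.9 = 3.6948 → s = 29.6948
radial distance = base radius + s = 38 + 29.6948 = 67.6948

67.6948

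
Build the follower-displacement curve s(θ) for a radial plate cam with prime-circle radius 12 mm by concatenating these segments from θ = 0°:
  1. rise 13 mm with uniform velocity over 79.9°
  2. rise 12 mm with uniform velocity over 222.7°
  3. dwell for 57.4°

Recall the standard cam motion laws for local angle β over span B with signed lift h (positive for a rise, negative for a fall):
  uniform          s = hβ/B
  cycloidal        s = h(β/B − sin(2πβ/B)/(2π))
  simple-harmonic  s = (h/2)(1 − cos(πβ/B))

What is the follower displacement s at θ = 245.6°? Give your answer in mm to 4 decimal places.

seg 1 [0°–79.9°] uniform, h=13: full span → s += 13 → s = 13.0000
seg 2 [79.9°–302.6°] uniform, h=12: θ=245.6° here. β=165.7, B=222.7. 12·165.7/222.7 = 8.9286 → s = 21.9286

21.9286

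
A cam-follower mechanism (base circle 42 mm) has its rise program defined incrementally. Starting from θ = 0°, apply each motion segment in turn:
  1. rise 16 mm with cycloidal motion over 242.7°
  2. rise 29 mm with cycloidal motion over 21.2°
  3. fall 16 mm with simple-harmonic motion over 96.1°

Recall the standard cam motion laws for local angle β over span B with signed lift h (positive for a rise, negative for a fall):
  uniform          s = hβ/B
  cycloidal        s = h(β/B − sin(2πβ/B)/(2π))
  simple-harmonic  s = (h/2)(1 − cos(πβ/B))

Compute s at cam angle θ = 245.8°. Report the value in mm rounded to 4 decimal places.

seg 1 [0°–242.7°] cycloidal, h=16: full span → s += 16 → s = 16.0000
seg 2 [242.7°–263.9°] cycloidal, h=29: θ=245.8° here. β=3.1, B=21.2. 29·(0.1462 − sin(2π·0.1462)/(2π)) = 0.5719 → s = 16.5719

16.5719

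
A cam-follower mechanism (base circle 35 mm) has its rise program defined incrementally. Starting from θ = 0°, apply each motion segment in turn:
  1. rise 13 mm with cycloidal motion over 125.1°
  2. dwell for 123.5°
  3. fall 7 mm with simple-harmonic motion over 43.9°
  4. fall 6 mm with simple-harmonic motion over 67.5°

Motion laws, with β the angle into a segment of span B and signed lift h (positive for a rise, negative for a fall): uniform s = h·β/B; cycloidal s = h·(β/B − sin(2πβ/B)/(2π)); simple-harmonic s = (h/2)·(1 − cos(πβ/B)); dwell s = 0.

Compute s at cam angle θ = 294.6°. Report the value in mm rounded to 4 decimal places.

seg 1 [0°–125.1°] cycloidal, h=13: full span → s += 13 → s = 13.0000
seg 2 [125.1°–248.6°] dwell: s stays 13.0000
seg 3 [248.6°–292.5°] simple-harmonic, h=-7: full span → s += -7 → s = 6.0000
seg 4 [292.5°–360°] simple-harmonic, h=-6: θ=294.6° here. β=2.1, B=67.5. -6/2·(1 − cos(π·0.0311)) = -0.0143 → s = 5.9857

5.9857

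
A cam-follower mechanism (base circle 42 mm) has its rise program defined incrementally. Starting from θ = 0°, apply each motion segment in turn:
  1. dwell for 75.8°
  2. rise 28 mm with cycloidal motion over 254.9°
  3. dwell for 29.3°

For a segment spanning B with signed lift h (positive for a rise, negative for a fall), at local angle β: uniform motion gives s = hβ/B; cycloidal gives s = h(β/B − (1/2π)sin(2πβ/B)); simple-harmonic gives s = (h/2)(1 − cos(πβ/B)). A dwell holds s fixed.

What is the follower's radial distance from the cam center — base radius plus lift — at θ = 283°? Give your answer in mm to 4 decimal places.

seg 1 [0°–75.8°] dwell: s stays 0.0000
seg 2 [75.8°–330.7°] cycloidal, h=28: θ=283° here. β=207.2, B=254.9. 28·(0.8129 − sin(2π·0.8129)/(2π)) = 26.8735 → s = 26.8735
radial distance = base radius + s = 42 + 26.8735 = 68.8735

68.8735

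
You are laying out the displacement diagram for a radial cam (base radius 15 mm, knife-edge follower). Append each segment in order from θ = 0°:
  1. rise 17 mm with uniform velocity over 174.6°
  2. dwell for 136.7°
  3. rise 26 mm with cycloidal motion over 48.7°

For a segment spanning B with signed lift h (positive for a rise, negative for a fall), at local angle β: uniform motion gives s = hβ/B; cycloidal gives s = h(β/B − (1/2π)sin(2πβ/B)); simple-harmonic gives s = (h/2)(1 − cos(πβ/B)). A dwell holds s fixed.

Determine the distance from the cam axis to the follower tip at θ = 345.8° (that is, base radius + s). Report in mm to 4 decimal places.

seg 1 [0°–174.6°] uniform, h=17: full span → s += 17 → s = 17.0000
seg 2 [174.6°–311.3°] dwell: s stays 17.0000
seg 3 [311.3°–360°] cycloidal, h=26: θ=345.8° here. β=34.5, B=48.7. 26·(0.7084 − sin(2π·0.7084)/(2π)) = 22.4165 → s = 39.4165
radial distance = base radius + s = 15 + 39.4165 = 54.4165

54.4165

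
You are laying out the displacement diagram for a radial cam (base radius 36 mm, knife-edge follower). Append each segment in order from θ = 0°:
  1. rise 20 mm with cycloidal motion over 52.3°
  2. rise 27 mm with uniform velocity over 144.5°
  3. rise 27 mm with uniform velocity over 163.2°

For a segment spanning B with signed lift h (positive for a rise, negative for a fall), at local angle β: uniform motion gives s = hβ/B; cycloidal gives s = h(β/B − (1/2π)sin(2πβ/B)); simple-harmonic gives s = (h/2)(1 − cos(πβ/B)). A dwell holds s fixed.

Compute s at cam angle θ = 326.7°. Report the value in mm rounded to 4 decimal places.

seg 1 [0°–52.3°] cycloidal, h=20: full span → s += 20 → s = 20.0000
seg 2 [52.3°–196.8°] uniform, h=27: full span → s += 27 → s = 47.0000
seg 3 [196.8°–360°] uniform, h=27: θ=326.7° here. β=129.9, B=163.2. 27·129.9/163.2 = 21.4908 → s = 68.4908

68.4908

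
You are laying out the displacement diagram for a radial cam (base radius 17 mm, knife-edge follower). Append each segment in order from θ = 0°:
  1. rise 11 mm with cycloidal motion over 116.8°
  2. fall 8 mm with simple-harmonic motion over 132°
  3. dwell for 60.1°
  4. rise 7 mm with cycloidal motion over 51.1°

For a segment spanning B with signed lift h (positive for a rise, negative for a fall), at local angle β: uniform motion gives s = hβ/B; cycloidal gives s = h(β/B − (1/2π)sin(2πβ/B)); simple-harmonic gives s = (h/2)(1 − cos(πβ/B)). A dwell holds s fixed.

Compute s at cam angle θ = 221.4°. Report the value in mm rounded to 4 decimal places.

seg 1 [0°–116.8°] cycloidal, h=11: full span → s += 11 → s = 11.0000
seg 2 [116.8°–248.8°] simple-harmonic, h=-8: θ=221.4° here. β=104.6, B=132. -8/2·(1 − cos(π·0.7924)) = -7.1792 → s = 3.8208

3.8208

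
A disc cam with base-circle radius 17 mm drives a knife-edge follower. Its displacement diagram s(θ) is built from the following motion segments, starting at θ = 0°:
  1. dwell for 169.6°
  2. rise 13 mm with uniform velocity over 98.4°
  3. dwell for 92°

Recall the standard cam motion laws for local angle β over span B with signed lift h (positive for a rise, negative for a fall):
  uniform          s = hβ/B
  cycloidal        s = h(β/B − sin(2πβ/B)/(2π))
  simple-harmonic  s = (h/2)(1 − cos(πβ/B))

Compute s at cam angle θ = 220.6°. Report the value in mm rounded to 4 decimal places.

seg 1 [0°–169.6°] dwell: s stays 0.0000
seg 2 [169.6°–268°] uniform, h=13: θ=220.6° here. β=51, B=98.4. 13·51/98.4 = 6.7378 → s = 6.7378

6.7378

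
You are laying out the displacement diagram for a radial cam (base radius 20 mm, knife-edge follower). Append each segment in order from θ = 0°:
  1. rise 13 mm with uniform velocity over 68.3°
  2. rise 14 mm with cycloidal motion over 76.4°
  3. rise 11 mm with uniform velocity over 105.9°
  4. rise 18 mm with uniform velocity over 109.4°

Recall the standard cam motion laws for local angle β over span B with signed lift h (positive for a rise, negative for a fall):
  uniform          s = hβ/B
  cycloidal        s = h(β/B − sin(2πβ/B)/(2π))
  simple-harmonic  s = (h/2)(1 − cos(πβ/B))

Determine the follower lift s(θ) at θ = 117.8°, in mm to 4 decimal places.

seg 1 [0°–68.3°] uniform, h=13: full span → s += 13 → s = 13.0000
seg 2 [68.3°–144.7°] cycloidal, h=14: θ=117.8° here. β=49.5, B=76.4. 14·(0.6479 − sin(2π·0.6479)/(2π)) = 10.8559 → s = 23.8559

23.8559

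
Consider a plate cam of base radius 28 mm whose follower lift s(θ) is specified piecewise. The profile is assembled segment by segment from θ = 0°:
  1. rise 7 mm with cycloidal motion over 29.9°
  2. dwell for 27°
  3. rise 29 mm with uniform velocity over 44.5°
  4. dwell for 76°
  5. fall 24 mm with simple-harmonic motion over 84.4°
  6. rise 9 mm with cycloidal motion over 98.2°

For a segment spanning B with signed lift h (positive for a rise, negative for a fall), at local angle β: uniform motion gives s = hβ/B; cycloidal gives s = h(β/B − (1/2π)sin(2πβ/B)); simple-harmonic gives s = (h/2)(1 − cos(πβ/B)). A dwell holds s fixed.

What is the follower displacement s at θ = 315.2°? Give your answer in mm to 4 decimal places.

seg 1 [0°–29.9°] cycloidal, h=7: full span → s += 7 → s = 7.0000
seg 2 [29.9°–56.9°] dwell: s stays 7.0000
seg 3 [56.9°–101.4°] uniform, h=29: full span → s += 29 → s = 36.0000
seg 4 [101.4°–177.4°] dwell: s stays 36.0000
seg 5 [177.4°–261.8°] simple-harmonic, h=-24: full span → s += -24 → s = 12.0000
seg 6 [261.8°–360°] cycloidal, h=9: θ=315.2° here. β=53.4, B=98.2. 9·(0.5438 − sin(2π·0.5438)/(2π)) = 5.2832 → s = 17.2832

17.2832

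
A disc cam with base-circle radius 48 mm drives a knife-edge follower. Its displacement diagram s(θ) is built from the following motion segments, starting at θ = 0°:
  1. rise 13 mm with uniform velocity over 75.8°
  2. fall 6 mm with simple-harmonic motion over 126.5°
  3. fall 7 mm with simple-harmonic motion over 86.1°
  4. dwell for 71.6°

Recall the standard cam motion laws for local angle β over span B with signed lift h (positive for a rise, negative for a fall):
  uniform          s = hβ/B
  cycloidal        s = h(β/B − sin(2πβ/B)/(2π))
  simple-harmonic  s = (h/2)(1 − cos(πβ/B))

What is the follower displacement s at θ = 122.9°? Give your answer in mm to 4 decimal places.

seg 1 [0°–75.8°] uniform, h=13: full span → s += 13 → s = 13.0000
seg 2 [75.8°–202.3°] simple-harmonic, h=-6: θ=122.9° here. β=47.1, B=126.5. -6/2·(1 − cos(π·0.3723)) = -1.8288 → s = 11.1712

11.1712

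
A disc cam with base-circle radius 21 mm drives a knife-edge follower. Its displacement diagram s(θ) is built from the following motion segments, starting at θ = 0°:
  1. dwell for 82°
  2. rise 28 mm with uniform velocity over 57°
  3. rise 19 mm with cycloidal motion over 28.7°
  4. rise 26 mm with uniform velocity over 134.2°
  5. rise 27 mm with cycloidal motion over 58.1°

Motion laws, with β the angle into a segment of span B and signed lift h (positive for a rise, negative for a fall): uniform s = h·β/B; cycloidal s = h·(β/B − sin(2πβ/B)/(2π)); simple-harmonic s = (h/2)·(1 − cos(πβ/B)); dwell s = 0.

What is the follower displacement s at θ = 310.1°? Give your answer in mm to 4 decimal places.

seg 1 [0°–82°] dwell: s stays 0.0000
seg 2 [82°–139°] uniform, h=28: full span → s += 28 → s = 28.0000
seg 3 [139°–167.7°] cycloidal, h=19: full span → s += 19 → s = 47.0000
seg 4 [167.7°–301.9°] uniform, h=26: full span → s += 26 → s = 73.0000
seg 5 [301.9°–360°] cycloidal, h=27: θ=310.1° here. β=8.2, B=58.1. 27·(0.1411 − sin(2π·0.1411)/(2π)) = 0.4802 → s = 73.4802

73.4802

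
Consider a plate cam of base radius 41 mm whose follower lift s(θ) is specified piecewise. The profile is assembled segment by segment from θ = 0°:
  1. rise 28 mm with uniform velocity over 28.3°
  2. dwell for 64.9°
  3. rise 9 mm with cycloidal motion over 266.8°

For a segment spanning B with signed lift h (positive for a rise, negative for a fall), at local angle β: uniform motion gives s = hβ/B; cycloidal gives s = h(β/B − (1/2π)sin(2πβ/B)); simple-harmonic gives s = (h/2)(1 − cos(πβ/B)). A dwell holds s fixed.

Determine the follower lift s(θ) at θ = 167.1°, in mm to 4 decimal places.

seg 1 [0°–28.3°] uniform, h=28: full span → s += 28 → s = 28.0000
seg 2 [28.3°–93.2°] dwell: s stays 28.0000
seg 3 [93.2°–360°] cycloidal, h=9: θ=167.1° here. β=73.9, B=266.8. 9·(0.2770 − sin(2π·0.2770)/(2π)) = 1.0810 → s = 29.0810

29.0810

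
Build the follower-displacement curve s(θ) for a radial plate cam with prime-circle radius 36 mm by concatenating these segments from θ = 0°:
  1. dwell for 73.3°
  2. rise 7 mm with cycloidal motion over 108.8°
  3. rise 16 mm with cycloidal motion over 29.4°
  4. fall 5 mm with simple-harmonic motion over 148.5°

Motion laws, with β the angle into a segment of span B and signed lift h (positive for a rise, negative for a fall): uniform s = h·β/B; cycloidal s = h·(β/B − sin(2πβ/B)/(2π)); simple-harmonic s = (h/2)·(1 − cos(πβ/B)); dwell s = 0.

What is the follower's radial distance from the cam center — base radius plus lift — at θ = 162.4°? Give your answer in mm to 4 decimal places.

seg 1 [0°–73.3°] dwell: s stays 0.0000
seg 2 [73.3°–182.1°] cycloidal, h=7: θ=162.4° here. β=89.1, B=108.8. 7·(0.8189 − sin(2π·0.8189)/(2π)) = 6.7437 → s = 6.7437
radial distance = base radius + s = 36 + 6.7437 = 42.7437

42.7437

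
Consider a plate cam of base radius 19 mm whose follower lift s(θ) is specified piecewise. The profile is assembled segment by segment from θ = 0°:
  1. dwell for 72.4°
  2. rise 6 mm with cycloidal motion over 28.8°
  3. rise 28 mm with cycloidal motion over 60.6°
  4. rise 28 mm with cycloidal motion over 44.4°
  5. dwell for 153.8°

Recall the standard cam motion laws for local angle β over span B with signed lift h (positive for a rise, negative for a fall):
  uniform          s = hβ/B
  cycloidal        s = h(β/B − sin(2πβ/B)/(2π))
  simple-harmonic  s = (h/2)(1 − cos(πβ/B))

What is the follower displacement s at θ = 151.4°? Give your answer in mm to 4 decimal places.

seg 1 [0°–72.4°] dwell: s stays 0.0000
seg 2 [72.4°–101.2°] cycloidal, h=6: full span → s += 6 → s = 6.0000
seg 3 [101.2°–161.8°] cycloidal, h=28: θ=151.4° here. β=50.2, B=60.6. 28·(0.8284 − sin(2π·0.8284)/(2π)) = 27.1215 → s = 33.1215

33.1215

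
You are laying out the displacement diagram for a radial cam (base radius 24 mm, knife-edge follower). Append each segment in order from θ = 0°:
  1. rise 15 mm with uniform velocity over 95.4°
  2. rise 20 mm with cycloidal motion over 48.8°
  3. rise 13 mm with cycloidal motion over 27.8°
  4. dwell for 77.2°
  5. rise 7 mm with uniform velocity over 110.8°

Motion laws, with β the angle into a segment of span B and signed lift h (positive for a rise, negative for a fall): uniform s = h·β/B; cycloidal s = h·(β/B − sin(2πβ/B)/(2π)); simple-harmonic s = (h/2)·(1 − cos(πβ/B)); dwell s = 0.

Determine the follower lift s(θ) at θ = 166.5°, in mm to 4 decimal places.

seg 1 [0°–95.4°] uniform, h=15: full span → s += 15 → s = 15.0000
seg 2 [95.4°–144.2°] cycloidal, h=20: full span → s += 20 → s = 35.0000
seg 3 [144.2°–172°] cycloidal, h=13: θ=166.5° here. β=22.3, B=27.8. 13·(0.8022 − sin(2π·0.8022)/(2π)) = 12.3870 → s = 47.3870

47.3870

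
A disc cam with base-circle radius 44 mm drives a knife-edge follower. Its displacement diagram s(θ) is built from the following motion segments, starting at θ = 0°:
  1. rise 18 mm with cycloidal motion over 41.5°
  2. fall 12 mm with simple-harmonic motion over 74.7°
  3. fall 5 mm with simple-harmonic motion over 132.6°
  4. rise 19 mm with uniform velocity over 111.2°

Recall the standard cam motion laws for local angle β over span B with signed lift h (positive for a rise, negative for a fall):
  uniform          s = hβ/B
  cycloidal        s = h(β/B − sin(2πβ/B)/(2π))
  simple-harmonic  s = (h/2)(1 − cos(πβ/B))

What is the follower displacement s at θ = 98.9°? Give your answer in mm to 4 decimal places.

seg 1 [0°–41.5°] cycloidal, h=18: full span → s += 18 → s = 18.0000
seg 2 [41.5°–116.2°] simple-harmonic, h=-12: θ=98.9° here. β=57.4, B=74.7. -12/2·(1 − cos(π·0.7684)) = -10.4808 → s = 7.5192

7.5192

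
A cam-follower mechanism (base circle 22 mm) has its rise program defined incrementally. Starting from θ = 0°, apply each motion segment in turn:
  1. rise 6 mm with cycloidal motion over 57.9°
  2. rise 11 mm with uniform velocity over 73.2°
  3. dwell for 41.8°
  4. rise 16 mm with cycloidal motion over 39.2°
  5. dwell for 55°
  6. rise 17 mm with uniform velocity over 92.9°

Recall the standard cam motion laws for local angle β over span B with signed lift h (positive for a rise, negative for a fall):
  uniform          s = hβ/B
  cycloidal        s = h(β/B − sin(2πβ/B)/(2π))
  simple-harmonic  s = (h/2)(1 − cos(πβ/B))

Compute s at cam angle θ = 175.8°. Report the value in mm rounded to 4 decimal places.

seg 1 [0°–57.9°] cycloidal, h=6: full span → s += 6 → s = 6.0000
seg 2 [57.9°–131.1°] uniform, h=11: full span → s += 11 → s = 17.0000
seg 3 [131.1°–172.9°] dwell: s stays 17.0000
seg 4 [172.9°–212.1°] cycloidal, h=16: θ=175.8° here. β=2.9, B=39.2. 16·(0.0740 − sin(2π·0.0740)/(2π)) = 0.0422 → s = 17.0422

17.0422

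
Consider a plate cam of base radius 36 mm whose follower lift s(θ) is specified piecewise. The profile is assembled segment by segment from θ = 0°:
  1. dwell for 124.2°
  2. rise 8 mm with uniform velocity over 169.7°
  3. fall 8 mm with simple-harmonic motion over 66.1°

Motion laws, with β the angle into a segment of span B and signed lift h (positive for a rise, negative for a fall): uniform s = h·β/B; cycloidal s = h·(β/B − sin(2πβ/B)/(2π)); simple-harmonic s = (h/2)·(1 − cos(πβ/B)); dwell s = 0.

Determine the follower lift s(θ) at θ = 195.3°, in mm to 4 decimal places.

seg 1 [0°–124.2°] dwell: s stays 0.0000
seg 2 [124.2°–293.9°] uniform, h=8: θ=195.3° here. β=71.1, B=169.7. 8·71.1/169.7 = 3.3518 → s = 3.3518

3.3518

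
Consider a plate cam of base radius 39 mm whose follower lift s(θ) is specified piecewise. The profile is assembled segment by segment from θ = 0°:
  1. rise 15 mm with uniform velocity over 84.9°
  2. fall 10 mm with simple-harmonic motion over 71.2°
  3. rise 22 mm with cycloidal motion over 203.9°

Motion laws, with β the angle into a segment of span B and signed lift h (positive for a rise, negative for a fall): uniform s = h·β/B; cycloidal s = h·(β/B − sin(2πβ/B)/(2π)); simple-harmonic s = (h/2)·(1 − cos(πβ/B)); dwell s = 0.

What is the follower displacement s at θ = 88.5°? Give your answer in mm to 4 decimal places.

seg 1 [0°–84.9°] uniform, h=15: full span → s += 15 → s = 15.0000
seg 2 [84.9°–156.1°] simple-harmonic, h=-10: θ=88.5° here. β=3.6, B=71.2. -10/2·(1 − cos(π·0.0506)) = -0.0629 → s = 14.9371

14.9371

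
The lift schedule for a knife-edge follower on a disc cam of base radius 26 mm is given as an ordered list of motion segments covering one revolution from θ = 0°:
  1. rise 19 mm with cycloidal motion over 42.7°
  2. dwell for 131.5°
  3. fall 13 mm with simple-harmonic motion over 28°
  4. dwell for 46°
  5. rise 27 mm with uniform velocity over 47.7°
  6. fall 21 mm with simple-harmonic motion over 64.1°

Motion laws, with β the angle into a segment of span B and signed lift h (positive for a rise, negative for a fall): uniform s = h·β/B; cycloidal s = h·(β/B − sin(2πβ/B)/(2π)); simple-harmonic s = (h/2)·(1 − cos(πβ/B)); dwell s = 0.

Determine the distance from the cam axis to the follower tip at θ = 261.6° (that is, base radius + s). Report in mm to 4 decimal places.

seg 1 [0°–42.7°] cycloidal, h=19: full span → s += 19 → s = 19.0000
seg 2 [42.7°–174.2°] dwell: s stays 19.0000
seg 3 [174.2°–202.2°] simple-harmonic, h=-13: full span → s += -13 → s = 6.0000
seg 4 [202.2°–248.2°] dwell: s stays 6.0000
seg 5 [248.2°–295.9°] uniform, h=27: θ=261.6° here. β=13.4, B=47.7. 27·13.4/47.7 = 7.5849 → s = 13.5849
radial distance = base radius + s = 26 + 13.5849 = 39.5849

39.5849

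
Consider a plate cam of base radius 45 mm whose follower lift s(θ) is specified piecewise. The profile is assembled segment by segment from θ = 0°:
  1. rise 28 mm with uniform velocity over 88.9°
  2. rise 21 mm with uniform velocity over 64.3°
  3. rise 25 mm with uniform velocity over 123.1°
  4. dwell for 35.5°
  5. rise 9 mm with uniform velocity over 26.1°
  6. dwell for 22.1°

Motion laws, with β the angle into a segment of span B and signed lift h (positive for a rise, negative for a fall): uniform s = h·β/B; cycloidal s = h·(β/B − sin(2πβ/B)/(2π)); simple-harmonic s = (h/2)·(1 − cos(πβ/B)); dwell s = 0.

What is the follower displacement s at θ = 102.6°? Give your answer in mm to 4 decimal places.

seg 1 [0°–88.9°] uniform, h=28: full span → s += 28 → s = 28.0000
seg 2 [88.9°–153.2°] uniform, h=21: θ=102.6° here. β=13.7, B=64.3. 21·13.7/64.3 = 4.4743 → s = 32.4743

32.4743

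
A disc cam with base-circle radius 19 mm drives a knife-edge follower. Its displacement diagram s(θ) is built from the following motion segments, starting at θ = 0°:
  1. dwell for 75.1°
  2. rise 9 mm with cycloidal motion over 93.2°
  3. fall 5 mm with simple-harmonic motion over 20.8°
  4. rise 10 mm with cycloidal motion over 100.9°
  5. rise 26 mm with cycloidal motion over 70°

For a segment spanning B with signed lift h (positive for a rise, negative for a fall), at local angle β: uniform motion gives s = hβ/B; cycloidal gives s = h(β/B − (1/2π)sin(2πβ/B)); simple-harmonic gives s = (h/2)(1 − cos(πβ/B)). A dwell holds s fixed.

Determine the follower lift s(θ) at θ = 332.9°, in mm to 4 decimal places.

seg 1 [0°–75.1°] dwell: s stays 0.0000
seg 2 [75.1°–168.3°] cycloidal, h=9: full span → s += 9 → s = 9.0000
seg 3 [168.3°–189.1°] simple-harmonic, h=-5: full span → s += -5 → s = 4.0000
seg 4 [189.1°–290°] cycloidal, h=10: full span → s += 10 → s = 14.0000
seg 5 [290°–360°] cycloidal, h=26: θ=332.9° here. β=42.9, B=70. 26·(0.6129 − sin(2π·0.6129)/(2π)) = 18.6288 → s = 32.6288

32.6288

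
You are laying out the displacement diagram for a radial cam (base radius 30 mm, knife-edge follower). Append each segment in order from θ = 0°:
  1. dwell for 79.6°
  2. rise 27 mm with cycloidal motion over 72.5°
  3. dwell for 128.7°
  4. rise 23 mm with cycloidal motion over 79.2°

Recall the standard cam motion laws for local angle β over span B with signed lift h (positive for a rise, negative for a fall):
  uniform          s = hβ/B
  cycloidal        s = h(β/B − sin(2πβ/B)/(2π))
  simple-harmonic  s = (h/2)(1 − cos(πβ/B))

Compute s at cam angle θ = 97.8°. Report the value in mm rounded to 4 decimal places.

seg 1 [0°–79.6°] dwell: s stays 0.0000
seg 2 [79.6°–152.1°] cycloidal, h=27: θ=97.8° here. β=18.2, B=72.5. 27·(0.2510 − sin(2π·0.2510)/(2π)) = 2.4808 → s = 2.4808

2.4808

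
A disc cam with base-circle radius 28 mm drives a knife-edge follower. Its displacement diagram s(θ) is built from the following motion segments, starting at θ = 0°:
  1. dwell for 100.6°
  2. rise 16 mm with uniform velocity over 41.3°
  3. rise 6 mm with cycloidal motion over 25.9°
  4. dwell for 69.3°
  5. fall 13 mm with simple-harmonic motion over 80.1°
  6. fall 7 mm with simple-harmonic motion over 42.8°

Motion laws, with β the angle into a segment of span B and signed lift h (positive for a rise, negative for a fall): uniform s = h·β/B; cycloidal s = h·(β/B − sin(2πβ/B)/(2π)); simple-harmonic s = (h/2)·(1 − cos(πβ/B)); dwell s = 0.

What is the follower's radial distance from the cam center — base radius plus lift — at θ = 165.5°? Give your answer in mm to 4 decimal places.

seg 1 [0°–100.6°] dwell: s stays 0.0000
seg 2 [100.6°–141.9°] uniform, h=16: full span → s += 16 → s = 16.0000
seg 3 [141.9°–167.8°] cycloidal, h=6: θ=165.5° here. β=23.6, B=25.9. 6·(0.9112 − sin(2π·0.9112)/(2π)) = 5.9728 → s = 21.9728
radial distance = base radius + s = 28 + 21.9728 = 49.9728

49.9728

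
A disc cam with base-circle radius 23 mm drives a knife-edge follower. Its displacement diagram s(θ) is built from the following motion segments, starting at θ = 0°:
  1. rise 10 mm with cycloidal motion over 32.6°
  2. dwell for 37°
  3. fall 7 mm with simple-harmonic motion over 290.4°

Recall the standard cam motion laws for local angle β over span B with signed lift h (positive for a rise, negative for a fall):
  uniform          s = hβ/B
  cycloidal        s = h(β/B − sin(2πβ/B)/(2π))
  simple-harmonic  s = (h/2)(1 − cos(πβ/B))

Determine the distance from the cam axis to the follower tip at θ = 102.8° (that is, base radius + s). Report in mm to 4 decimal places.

seg 1 [0°–32.6°] cycloidal, h=10: full span → s += 10 → s = 10.0000
seg 2 [32.6°–69.6°] dwell: s stays 10.0000
seg 3 [69.6°–360°] simple-harmonic, h=-7: θ=102.8° here. β=33.2, B=290.4. -7/2·(1 − cos(π·0.1143)) = -0.2233 → s = 9.7767
radial distance = base radius + s = 23 + 9.7767 = 32.7767

32.7767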